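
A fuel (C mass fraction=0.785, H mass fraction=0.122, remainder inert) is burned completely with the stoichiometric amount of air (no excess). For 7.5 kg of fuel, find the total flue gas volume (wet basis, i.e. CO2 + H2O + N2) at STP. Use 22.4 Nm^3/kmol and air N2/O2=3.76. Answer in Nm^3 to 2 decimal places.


Per kg fuel: CO2 = (C/12 kmol)*22.4 = (0.785/12)*22.4 = 1.46533 Nm^3
Per kg fuel: H2O = (H/2 kmol)*22.4 = (0.122/2)*22.4 = 1.36640 Nm^3
O2 needed per kg fuel = C/12 + H/4 = 0.785/12 + 0.122/4 = 0.09591667 kmol
Per kg fuel: N2 = O2*3.76*22.4 = 0.09591667*3.76*22.4 = 8.07849 Nm^3
Total per kg = 1.46533 + 1.36640 + 8.07849 = 10.91022 Nm^3
Total = 10.91022 * 7.5 = 81.83 Nm^3


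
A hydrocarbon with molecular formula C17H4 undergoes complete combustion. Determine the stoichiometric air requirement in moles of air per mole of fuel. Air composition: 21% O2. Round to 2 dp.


Balanced combustion: C17H4 + 18 O2 -> 17 CO2 + 2 H2O
O2 needed = C + H/4 = 17 + 4/4 = 18.00 moles
Air moles = O2 / 0.21 = 18.00 / 0.21 = 85.71 moles air


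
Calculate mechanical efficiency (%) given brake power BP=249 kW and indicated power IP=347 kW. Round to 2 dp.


eta_mech = (BP / IP) * 100
Ratio = 249 / 347 = 0.7176
eta_mech = 0.7176 * 100 = 71.76%


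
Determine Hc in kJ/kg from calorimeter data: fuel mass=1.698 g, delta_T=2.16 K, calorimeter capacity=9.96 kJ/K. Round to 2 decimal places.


Hc = C_cal * delta_T / m_fuel
Q_released = 9.96 * 2.16 = 21.5136 kJ
m_fuel = 1.698 g = 1.698/1000 kg = 0.001698 kg
Hc = 21.5136 / 0.001698 = 12669.96 kJ/kg


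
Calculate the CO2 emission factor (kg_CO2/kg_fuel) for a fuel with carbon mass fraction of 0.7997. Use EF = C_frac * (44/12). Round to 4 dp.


EF = C_frac * (M_CO2 / M_C)
EF = 0.7997 * (44/12)
EF = 0.7997 * 3.666667 = 2.9322 kg_CO2/kg_fuel


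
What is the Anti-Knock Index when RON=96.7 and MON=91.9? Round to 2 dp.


AKI = (RON + MON) / 2
AKI = (96.7 + 91.9) / 2
AKI = 188.6 / 2 = 94.30


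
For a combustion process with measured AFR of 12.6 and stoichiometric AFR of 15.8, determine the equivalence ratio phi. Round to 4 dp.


phi = AFR_stoich / AFR_actual
phi = 15.8 / 12.6 = 1.2540


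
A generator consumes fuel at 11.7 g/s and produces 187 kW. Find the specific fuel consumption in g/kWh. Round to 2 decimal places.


SFC = (mf / BP) * 3600
Rate = 11.7 / 187 = 0.062567 g/(s*kW)
SFC = 0.062567 * 3600 = 225.24 g/kWh


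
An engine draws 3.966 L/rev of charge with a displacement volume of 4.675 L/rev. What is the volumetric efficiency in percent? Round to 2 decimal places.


eta_v = (V_actual / V_disp) * 100
Ratio = 3.966 / 4.675 = 0.8483
eta_v = 0.8483 * 100 = 84.83%


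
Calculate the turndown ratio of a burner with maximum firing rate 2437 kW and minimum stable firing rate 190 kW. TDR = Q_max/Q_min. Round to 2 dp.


TDR = Q_max / Q_min
TDR = 2437 / 190 = 12.83


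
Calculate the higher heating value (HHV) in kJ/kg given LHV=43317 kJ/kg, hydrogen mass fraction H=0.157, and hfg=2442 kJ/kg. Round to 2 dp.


HHV = LHV + hfg * 9 * H
Water addition = 2442 * 9 * 0.157 = 3450.546 kJ/kg
HHV = 43317 + 3450.546 = 46767.55 kJ/kg


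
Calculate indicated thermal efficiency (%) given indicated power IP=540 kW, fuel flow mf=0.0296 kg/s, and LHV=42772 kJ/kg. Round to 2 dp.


eta_ith = (IP / (mf * LHV)) * 100
Denominator = 0.0296 * 42772 = 1266.0512 kW
eta_ith = (540 / 1266.0512) * 100 = 42.65%


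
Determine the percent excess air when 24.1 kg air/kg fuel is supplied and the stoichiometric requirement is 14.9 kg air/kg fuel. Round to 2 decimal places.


Excess air = actual - stoichiometric = 24.1 - 14.9 = 9.20 kg/kg fuel
Excess air % = (excess / stoich) * 100 = (9.20 / 14.9) * 100 = 61.74%


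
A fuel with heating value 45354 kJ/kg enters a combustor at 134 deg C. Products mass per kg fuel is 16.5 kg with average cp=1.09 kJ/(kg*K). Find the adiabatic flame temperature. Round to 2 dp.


T_ad = T_in + Hc / (m_p * cp)
Denominator = 16.5 * 1.09 = 17.9850
Temperature rise = 45354 / 17.9850 = 2521.77 K
T_ad = 134 + 2521.77 = 2655.77 deg C


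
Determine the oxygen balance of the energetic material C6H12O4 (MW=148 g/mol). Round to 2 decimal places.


OB = -1600 * (2C + H/2 - O) / MW
Inner = 2*6 + 12/2 - 4 = 14.00
OB = -1600 * 14.00 / 148 = -151.35%


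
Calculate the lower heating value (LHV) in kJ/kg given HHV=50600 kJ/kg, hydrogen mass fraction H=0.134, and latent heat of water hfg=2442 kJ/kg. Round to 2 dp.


LHV = HHV - hfg * 9 * H
Water correction = 2442 * 9 * 0.134 = 2945.052 kJ/kg
LHV = 50600 - 2945.052 = 47654.95 kJ/kg


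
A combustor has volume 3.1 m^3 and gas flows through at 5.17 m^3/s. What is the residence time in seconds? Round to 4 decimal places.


tau = V / Q_flow
tau = 3.1 / 5.17 = 0.5996 s


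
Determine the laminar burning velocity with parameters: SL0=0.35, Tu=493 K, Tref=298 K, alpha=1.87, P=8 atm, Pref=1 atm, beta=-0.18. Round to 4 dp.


SL = SL0 * (Tu/Tref)^alpha * (P/Pref)^beta
T ratio = 493/298 = 1.65436242
(T ratio)^alpha = 1.65436242^1.87 = 2.563535
(P/Pref)^beta = 8^(-0.18) = 0.687771
SL = 0.35 * 2.563535 * 0.687771 = 0.6171 m/s


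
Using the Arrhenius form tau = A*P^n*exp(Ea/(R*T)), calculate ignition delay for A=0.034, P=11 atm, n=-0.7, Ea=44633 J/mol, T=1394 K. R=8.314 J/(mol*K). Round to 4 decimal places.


tau = A * P^n * exp(Ea/(R*T))
P^n = 11^(-0.7) = 0.18664876
Ea/(R*T) = 44633/(8.314*1394) = 3.851087
exp(Ea/(R*T)) = 47.044154
tau = 0.034 * 0.18664876 * 47.044154 = 0.2985 ms


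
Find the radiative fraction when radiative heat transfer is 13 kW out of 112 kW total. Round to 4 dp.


f_rad = Q_rad / Q_total
f_rad = 13 / 112 = 0.1161


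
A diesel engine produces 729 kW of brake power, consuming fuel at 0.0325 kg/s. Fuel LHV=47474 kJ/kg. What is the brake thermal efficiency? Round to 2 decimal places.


eta_BTE = (BP / (mf * LHV)) * 100
Denominator = 0.0325 * 47474 = 1542.9050 kW
eta_BTE = (729 / 1542.9050) * 100 = 47.25%


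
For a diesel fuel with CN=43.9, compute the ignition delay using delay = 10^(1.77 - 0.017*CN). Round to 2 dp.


delay = 10^(1.77 - 0.017*CN)
Exponent = 1.77 - 0.017*43.9 = 1.0237
delay = 10^1.0237 = 10.56 ms


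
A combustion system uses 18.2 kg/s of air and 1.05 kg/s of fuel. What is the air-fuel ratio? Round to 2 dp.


AFR = m_air / m_fuel
AFR = 18.2 / 1.05 = 17.33


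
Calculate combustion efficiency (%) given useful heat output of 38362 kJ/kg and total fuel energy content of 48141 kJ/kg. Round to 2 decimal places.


Efficiency = (Q_useful / Q_fuel) * 100
Efficiency = (38362 / 48141) * 100
Efficiency = 0.7969 * 100 = 79.69%


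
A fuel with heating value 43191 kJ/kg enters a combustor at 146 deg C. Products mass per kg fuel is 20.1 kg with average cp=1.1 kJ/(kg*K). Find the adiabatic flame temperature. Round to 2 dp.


T_ad = T_in + Hc / (m_p * cp)
Denominator = 20.1 * 1.1 = 22.1100
Temperature rise = 43191 / 22.1100 = 1953.46 K
T_ad = 146 + 1953.46 = 2099.46 deg C


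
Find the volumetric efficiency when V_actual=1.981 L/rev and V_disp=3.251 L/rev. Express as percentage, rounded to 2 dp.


eta_v = (V_actual / V_disp) * 100
Ratio = 1.981 / 3.251 = 0.6094
eta_v = 0.6094 * 100 = 60.94%


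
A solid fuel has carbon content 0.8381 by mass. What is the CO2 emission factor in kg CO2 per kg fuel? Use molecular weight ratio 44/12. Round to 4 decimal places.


EF = C_frac * (M_CO2 / M_C)
EF = 0.8381 * (44/12)
EF = 0.8381 * 3.666667 = 3.0730 kg_CO2/kg_fuel


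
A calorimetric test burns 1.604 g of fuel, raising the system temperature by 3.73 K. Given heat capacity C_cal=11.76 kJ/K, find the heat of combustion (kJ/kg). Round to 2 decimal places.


Hc = C_cal * delta_T / m_fuel
Q_released = 11.76 * 3.73 = 43.8648 kJ
m_fuel = 1.604 g = 1.604/1000 kg = 0.001604 kg
Hc = 43.8648 / 0.001604 = 27347.13 kJ/kg


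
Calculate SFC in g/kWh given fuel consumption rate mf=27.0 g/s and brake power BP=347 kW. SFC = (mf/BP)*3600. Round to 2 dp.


SFC = (mf / BP) * 3600
Rate = 27.0 / 347 = 0.077810 g/(s*kW)
SFC = 0.077810 * 3600 = 280.12 g/kWh


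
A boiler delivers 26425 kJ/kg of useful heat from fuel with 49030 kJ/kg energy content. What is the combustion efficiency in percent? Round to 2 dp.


Efficiency = (Q_useful / Q_fuel) * 100
Efficiency = (26425 / 49030) * 100
Efficiency = 0.5390 * 100 = 53.90%


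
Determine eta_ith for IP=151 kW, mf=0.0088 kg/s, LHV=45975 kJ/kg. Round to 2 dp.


eta_ith = (IP / (mf * LHV)) * 100
Denominator = 0.0088 * 45975 = 404.5800 kW
eta_ith = (151 / 404.5800) * 100 = 37.32%


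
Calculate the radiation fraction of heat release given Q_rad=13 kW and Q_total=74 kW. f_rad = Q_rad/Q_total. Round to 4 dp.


f_rad = Q_rad / Q_total
f_rad = 13 / 74 = 0.1757


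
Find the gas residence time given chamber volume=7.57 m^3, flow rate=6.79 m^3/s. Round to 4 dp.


tau = V / Q_flow
tau = 7.57 / 6.79 = 1.1149 s


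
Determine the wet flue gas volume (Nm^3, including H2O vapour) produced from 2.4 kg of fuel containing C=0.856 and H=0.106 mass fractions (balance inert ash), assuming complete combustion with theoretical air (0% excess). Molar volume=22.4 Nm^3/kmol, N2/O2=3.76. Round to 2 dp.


Per kg fuel: CO2 = (C/12 kmol)*22.4 = (0.856/12)*22.4 = 1.59787 Nm^3
Per kg fuel: H2O = (H/2 kmol)*22.4 = (0.106/2)*22.4 = 1.18720 Nm^3
O2 needed per kg fuel = C/12 + H/4 = 0.856/12 + 0.106/4 = 0.09783333 kmol
Per kg fuel: N2 = O2*3.76*22.4 = 0.09783333*3.76*22.4 = 8.23991 Nm^3
Total per kg = 1.59787 + 1.18720 + 8.23991 = 11.02498 Nm^3
Total = 11.02498 * 2.4 = 26.46 Nm^3


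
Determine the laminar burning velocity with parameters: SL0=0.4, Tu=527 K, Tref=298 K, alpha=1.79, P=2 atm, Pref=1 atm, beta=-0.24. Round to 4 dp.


SL = SL0 * (Tu/Tref)^alpha * (P/Pref)^beta
T ratio = 527/298 = 1.76845638
(T ratio)^alpha = 1.76845638^1.79 = 2.774559
(P/Pref)^beta = 2^(-0.24) = 0.846745
SL = 0.4 * 2.774559 * 0.846745 = 0.9397 m/s


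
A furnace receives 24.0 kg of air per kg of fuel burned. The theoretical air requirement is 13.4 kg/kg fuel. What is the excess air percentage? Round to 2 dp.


Excess air = actual - stoichiometric = 24.0 - 13.4 = 10.60 kg/kg fuel
Excess air % = (excess / stoich) * 100 = (10.60 / 13.4) * 100 = 79.10%


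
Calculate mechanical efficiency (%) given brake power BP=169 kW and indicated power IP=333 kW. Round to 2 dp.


eta_mech = (BP / IP) * 100
Ratio = 169 / 333 = 0.5075
eta_mech = 0.5075 * 100 = 50.75%


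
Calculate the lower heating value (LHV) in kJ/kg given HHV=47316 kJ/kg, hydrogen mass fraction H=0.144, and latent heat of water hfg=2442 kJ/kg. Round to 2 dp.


LHV = HHV - hfg * 9 * H
Water correction = 2442 * 9 * 0.144 = 3164.832 kJ/kg
LHV = 47316 - 3164.832 = 44151.17 kJ/kg


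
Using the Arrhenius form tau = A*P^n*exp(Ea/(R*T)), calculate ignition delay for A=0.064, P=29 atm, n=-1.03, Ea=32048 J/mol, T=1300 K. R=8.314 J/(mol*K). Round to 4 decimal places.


tau = A * P^n * exp(Ea/(R*T))
P^n = 29^(-1.03) = 0.03116952
Ea/(R*T) = 32048/(8.314*1300) = 2.965156
exp(Ea/(R*T)) = 19.397731
tau = 0.064 * 0.03116952 * 19.397731 = 0.0387 ms


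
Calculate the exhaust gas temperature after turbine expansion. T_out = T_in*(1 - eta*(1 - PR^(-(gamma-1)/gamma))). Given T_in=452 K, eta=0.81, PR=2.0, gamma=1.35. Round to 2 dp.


T_out = T_in * (1 - eta * (1 - PR^(-(gamma-1)/gamma)))
Exponent = -(1.35-1)/1.35 = -0.25925926
PR^exp = 2.0^(-0.25925926) = 0.83551680
Factor = 1 - 0.81*(1 - 0.83551680) = 0.86676861
T_out = 452 * 0.86676861 = 391.78 K


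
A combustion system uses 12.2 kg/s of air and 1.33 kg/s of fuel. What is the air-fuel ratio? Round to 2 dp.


AFR = m_air / m_fuel
AFR = 12.2 / 1.33 = 9.17


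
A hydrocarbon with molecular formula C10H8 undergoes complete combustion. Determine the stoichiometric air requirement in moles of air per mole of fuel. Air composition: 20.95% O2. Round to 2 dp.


Balanced combustion: C10H8 + 12 O2 -> 10 CO2 + 4 H2O
O2 needed = C + H/4 = 10 + 8/4 = 12.00 moles
Air moles = O2 / 0.2095 = 12.00 / 0.2095 = 57.28 moles air


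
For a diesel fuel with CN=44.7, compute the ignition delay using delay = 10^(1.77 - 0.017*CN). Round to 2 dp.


delay = 10^(1.77 - 0.017*CN)
Exponent = 1.77 - 0.017*44.7 = 1.0101
delay = 10^1.0101 = 10.24 ms


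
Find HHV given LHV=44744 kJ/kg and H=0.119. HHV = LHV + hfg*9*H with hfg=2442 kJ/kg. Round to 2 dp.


HHV = LHV + hfg * 9 * H
Water addition = 2442 * 9 * 0.119 = 2615.382 kJ/kg
HHV = 44744 + 2615.382 = 47359.38 kJ/kg


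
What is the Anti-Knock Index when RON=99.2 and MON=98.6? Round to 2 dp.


AKI = (RON + MON) / 2
AKI = (99.2 + 98.6) / 2
AKI = 197.8 / 2 = 98.90


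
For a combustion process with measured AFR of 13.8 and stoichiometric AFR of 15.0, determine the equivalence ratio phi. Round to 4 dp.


phi = AFR_stoich / AFR_actual
phi = 15.0 / 13.8 = 1.0870


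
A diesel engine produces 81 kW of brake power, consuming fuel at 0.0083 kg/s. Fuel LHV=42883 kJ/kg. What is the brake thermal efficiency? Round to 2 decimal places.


eta_BTE = (BP / (mf * LHV)) * 100
Denominator = 0.0083 * 42883 = 355.9289 kW
eta_BTE = (81 / 355.9289) * 100 = 22.76%


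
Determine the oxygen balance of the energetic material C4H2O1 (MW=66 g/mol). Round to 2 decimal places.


OB = -1600 * (2C + H/2 - O) / MW
Inner = 2*4 + 2/2 - 1 = 8.00
OB = -1600 * 8.00 / 66 = -193.94%


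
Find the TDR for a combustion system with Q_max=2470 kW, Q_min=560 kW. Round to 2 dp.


TDR = Q_max / Q_min
TDR = 2470 / 560 = 4.41


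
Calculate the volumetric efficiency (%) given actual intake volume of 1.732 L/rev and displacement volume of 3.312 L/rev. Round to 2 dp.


eta_v = (V_actual / V_disp) * 100
Ratio = 1.732 / 3.312 = 0.5229
eta_v = 0.5229 * 100 = 52.29%


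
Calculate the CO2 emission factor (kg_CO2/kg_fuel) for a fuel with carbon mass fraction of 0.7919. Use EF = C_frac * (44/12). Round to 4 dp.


EF = C_frac * (M_CO2 / M_C)
EF = 0.7919 * (44/12)
EF = 0.7919 * 3.666667 = 2.9036 kg_CO2/kg_fuel


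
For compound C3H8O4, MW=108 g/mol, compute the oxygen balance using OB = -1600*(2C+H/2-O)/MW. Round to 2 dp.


OB = -1600 * (2C + H/2 - O) / MW
Inner = 2*3 + 8/2 - 4 = 6.00
OB = -1600 * 6.00 / 108 = -88.89%


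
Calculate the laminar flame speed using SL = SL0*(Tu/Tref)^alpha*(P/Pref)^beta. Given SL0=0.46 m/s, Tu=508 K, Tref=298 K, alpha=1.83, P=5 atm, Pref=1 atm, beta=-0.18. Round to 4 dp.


SL = SL0 * (Tu/Tref)^alpha * (P/Pref)^beta
T ratio = 508/298 = 1.70469799
(T ratio)^alpha = 1.70469799^1.83 = 2.654085
(P/Pref)^beta = 5^(-0.18) = 0.748489
SL = 0.46 * 2.654085 * 0.748489 = 0.9138 m/s


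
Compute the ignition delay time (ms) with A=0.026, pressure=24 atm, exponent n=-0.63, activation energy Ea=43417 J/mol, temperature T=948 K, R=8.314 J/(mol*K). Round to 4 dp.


tau = A * P^n * exp(Ea/(R*T))
P^n = 24^(-0.63) = 0.13504140
Ea/(R*T) = 43417/(8.314*948) = 5.508603
exp(Ea/(R*T)) = 246.806035
tau = 0.026 * 0.13504140 * 246.806035 = 0.8666 ms


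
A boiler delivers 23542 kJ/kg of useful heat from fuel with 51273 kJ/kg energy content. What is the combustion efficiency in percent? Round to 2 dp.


Efficiency = (Q_useful / Q_fuel) * 100
Efficiency = (23542 / 51273) * 100
Efficiency = 0.4592 * 100 = 45.92%


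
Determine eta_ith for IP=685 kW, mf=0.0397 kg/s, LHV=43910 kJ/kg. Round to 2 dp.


eta_ith = (IP / (mf * LHV)) * 100
Denominator = 0.0397 * 43910 = 1743.2270 kW
eta_ith = (685 / 1743.2270) * 100 = 39.29%


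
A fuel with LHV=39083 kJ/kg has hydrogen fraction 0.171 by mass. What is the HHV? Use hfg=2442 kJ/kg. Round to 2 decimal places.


HHV = LHV + hfg * 9 * H
Water addition = 2442 * 9 * 0.171 = 3758.238 kJ/kg
HHV = 39083 + 3758.238 = 42841.24 kJ/kg


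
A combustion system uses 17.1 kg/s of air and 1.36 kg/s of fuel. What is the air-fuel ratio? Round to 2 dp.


AFR = m_air / m_fuel
AFR = 17.1 / 1.36 = 12.57


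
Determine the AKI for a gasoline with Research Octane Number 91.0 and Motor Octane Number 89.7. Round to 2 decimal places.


AKI = (RON + MON) / 2
AKI = (91.0 + 89.7) / 2
AKI = 180.7 / 2 = 90.35


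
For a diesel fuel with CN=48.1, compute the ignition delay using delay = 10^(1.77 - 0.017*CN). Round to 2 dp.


delay = 10^(1.77 - 0.017*CN)
Exponent = 1.77 - 0.017*48.1 = 0.9523
delay = 10^0.9523 = 8.96 ms


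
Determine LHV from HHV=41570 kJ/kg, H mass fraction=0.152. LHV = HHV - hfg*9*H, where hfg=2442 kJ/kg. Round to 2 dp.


LHV = HHV - hfg * 9 * H
Water correction = 2442 * 9 * 0.152 = 3340.656 kJ/kg
LHV = 41570 - 3340.656 = 38229.34 kJ/kg


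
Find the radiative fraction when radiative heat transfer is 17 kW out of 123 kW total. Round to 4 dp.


f_rad = Q_rad / Q_total
f_rad = 17 / 123 = 0.1382


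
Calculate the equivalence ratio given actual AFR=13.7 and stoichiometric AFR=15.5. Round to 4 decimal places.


phi = AFR_stoich / AFR_actual
phi = 15.5 / 13.7 = 1.1314


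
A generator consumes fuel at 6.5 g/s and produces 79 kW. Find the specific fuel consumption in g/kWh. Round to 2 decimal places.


SFC = (mf / BP) * 3600
Rate = 6.5 / 79 = 0.082278 g/(s*kW)
SFC = 0.082278 * 3600 = 296.20 g/kWh


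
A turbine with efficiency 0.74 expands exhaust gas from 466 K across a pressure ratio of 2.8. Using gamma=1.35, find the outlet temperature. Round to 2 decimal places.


T_out = T_in * (1 - eta * (1 - PR^(-(gamma-1)/gamma)))
Exponent = -(1.35-1)/1.35 = -0.25925926
PR^exp = 2.8^(-0.25925926) = 0.76572026
Factor = 1 - 0.74*(1 - 0.76572026) = 0.82663299
T_out = 466 * 0.82663299 = 385.21 K


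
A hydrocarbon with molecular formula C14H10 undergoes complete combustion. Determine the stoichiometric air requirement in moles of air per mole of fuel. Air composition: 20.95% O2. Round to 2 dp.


Balanced combustion: C14H10 + 16.5 O2 -> 14 CO2 + 5 H2O
O2 needed = C + H/4 = 14 + 10/4 = 16.50 moles
Air moles = O2 / 0.2095 = 16.50 / 0.2095 = 78.76 moles air


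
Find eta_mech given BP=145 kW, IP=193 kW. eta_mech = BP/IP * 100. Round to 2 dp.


eta_mech = (BP / IP) * 100
Ratio = 145 / 193 = 0.7513
eta_mech = 0.7513 * 100 = 75.13%


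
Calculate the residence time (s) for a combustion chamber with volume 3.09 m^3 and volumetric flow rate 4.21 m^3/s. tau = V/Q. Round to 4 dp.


tau = V / Q_flow
tau = 3.09 / 4.21 = 0.7340 s


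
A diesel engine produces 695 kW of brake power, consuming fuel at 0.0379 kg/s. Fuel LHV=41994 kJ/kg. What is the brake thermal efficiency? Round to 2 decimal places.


eta_BTE = (BP / (mf * LHV)) * 100
Denominator = 0.0379 * 41994 = 1591.5726 kW
eta_BTE = (695 / 1591.5726) * 100 = 43.67%


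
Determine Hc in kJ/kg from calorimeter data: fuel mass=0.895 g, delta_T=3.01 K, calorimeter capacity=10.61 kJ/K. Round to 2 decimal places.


Hc = C_cal * delta_T / m_fuel
Q_released = 10.61 * 3.01 = 31.9361 kJ
m_fuel = 0.895 g = 0.895/1000 kg = 0.000895 kg
Hc = 31.9361 / 0.000895 = 35682.79 kJ/kg


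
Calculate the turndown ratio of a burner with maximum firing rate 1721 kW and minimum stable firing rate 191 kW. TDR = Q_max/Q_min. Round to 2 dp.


TDR = Q_max / Q_min
TDR = 1721 / 191 = 9.01


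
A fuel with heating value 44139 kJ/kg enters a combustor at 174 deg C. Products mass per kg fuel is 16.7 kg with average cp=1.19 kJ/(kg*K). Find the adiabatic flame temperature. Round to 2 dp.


T_ad = T_in + Hc / (m_p * cp)
Denominator = 16.7 * 1.19 = 19.8730
Temperature rise = 44139 / 19.8730 = 2221.05 K
T_ad = 174 + 2221.05 = 2395.05 deg C


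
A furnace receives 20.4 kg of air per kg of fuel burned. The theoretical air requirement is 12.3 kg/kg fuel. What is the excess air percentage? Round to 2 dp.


Excess air = actual - stoichiometric = 20.4 - 12.3 = 8.10 kg/kg fuel
Excess air % = (excess / stoich) * 100 = (8.10 / 12.3) * 100 = 65.85%


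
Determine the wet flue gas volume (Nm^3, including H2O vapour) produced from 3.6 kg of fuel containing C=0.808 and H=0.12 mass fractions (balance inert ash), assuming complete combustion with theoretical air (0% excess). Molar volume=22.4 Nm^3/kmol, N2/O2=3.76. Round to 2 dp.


Per kg fuel: CO2 = (C/12 kmol)*22.4 = (0.808/12)*22.4 = 1.50827 Nm^3
Per kg fuel: H2O = (H/2 kmol)*22.4 = (0.12/2)*22.4 = 1.34400 Nm^3
O2 needed per kg fuel = C/12 + H/4 = 0.808/12 + 0.12/4 = 0.09733333 kmol
Per kg fuel: N2 = O2*3.76*22.4 = 0.09733333*3.76*22.4 = 8.19780 Nm^3
Total per kg = 1.50827 + 1.34400 + 8.19780 = 11.05007 Nm^3
Total = 11.05007 * 3.6 = 39.78 Nm^3


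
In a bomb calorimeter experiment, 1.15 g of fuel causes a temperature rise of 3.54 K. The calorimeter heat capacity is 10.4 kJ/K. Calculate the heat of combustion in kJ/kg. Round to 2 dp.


Hc = C_cal * delta_T / m_fuel
Q_released = 10.4 * 3.54 = 36.8160 kJ
m_fuel = 1.15 g = 1.15/1000 kg = 0.001150 kg
Hc = 36.8160 / 0.001150 = 32013.91 kJ/kg


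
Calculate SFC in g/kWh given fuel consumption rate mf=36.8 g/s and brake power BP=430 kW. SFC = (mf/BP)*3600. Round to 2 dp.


SFC = (mf / BP) * 3600
Rate = 36.8 / 430 = 0.085581 g/(s*kW)
SFC = 0.085581 * 3600 = 308.09 g/kWh


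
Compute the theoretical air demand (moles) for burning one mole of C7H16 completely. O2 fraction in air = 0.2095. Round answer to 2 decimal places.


Balanced combustion: C7H16 + 11 O2 -> 7 CO2 + 8 H2O
O2 needed = C + H/4 = 7 + 16/4 = 11.00 moles
Air moles = O2 / 0.2095 = 11.00 / 0.2095 = 52.51 moles air


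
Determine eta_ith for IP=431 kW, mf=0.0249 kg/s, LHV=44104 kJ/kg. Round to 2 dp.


eta_ith = (IP / (mf * LHV)) * 100
Denominator = 0.0249 * 44104 = 1098.1896 kW
eta_ith = (431 / 1098.1896) * 100 = 39.25%


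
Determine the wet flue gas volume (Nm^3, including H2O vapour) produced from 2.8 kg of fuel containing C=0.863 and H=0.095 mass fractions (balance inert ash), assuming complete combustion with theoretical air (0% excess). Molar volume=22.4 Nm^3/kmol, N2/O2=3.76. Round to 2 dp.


Per kg fuel: CO2 = (C/12 kmol)*22.4 = (0.863/12)*22.4 = 1.61093 Nm^3
Per kg fuel: H2O = (H/2 kmol)*22.4 = (0.095/2)*22.4 = 1.06400 Nm^3
O2 needed per kg fuel = C/12 + H/4 = 0.863/12 + 0.095/4 = 0.09566667 kmol
Per kg fuel: N2 = O2*3.76*22.4 = 0.09566667*3.76*22.4 = 8.05743 Nm^3
Total per kg = 1.61093 + 1.06400 + 8.05743 = 10.73236 Nm^3
Total = 10.73236 * 2.8 = 30.05 Nm^3


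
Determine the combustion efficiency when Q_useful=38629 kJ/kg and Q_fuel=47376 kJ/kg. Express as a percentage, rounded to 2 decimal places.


Efficiency = (Q_useful / Q_fuel) * 100
Efficiency = (38629 / 47376) * 100
Efficiency = 0.8154 * 100 = 81.54%


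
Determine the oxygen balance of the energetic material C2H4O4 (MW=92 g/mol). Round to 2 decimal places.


OB = -1600 * (2C + H/2 - O) / MW
Inner = 2*2 + 4/2 - 4 = 2.00
OB = -1600 * 2.00 / 92 = -34.78%


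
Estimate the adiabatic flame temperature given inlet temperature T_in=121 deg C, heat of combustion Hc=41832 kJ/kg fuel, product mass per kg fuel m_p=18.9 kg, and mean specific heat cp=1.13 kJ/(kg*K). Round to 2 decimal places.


T_ad = T_in + Hc / (m_p * cp)
Denominator = 18.9 * 1.13 = 21.3570
Temperature rise = 41832 / 21.3570 = 1958.70 K
T_ad = 121 + 1958.70 = 2079.70 deg C


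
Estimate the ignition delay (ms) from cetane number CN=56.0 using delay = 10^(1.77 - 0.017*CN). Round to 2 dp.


delay = 10^(1.77 - 0.017*CN)
Exponent = 1.77 - 0.017*56.0 = 0.8180
delay = 10^0.8180 = 6.58 ms


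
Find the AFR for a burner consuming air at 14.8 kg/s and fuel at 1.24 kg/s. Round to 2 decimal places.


AFR = m_air / m_fuel
AFR = 14.8 / 1.24 = 11.94


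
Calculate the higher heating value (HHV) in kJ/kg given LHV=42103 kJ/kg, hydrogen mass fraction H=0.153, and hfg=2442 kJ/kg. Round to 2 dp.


HHV = LHV + hfg * 9 * H
Water addition = 2442 * 9 * 0.153 = 3362.634 kJ/kg
HHV = 42103 + 3362.634 = 45465.63 kJ/kg


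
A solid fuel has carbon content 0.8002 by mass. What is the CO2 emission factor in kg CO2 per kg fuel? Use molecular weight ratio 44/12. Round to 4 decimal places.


EF = C_frac * (M_CO2 / M_C)
EF = 0.8002 * (44/12)
EF = 0.8002 * 3.666667 = 2.9341 kg_CO2/kg_fuel


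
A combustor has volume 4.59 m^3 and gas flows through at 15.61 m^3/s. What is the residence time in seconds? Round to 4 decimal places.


tau = V / Q_flow
tau = 4.59 / 15.61 = 0.2940 s


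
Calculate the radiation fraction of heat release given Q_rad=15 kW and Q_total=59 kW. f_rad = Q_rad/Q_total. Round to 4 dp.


f_rad = Q_rad / Q_total
f_rad = 15 / 59 = 0.2542


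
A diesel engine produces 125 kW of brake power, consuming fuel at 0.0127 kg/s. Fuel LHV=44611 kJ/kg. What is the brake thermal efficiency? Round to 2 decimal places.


eta_BTE = (BP / (mf * LHV)) * 100
Denominator = 0.0127 * 44611 = 566.5597 kW
eta_BTE = (125 / 566.5597) * 100 = 22.06%


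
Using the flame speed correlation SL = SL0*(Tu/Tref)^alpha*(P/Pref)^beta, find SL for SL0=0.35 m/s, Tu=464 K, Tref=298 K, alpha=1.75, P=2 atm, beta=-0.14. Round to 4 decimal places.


SL = SL0 * (Tu/Tref)^alpha * (P/Pref)^beta
T ratio = 464/298 = 1.55704698
(T ratio)^alpha = 1.55704698^1.75 = 2.170341
(P/Pref)^beta = 2^(-0.14) = 0.907519
SL = 0.35 * 2.170341 * 0.907519 = 0.6894 m/s


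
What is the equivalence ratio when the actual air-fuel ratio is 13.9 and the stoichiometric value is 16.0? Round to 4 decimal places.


phi = AFR_stoich / AFR_actual
phi = 16.0 / 13.9 = 1.1511


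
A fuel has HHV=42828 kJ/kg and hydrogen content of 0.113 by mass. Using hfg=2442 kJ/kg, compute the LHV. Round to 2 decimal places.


LHV = HHV - hfg * 9 * H
Water correction = 2442 * 9 * 0.113 = 2483.514 kJ/kg
LHV = 42828 - 2483.514 = 40344.49 kJ/kg


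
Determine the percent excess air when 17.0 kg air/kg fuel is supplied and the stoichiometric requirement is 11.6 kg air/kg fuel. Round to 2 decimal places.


Excess air = actual - stoichiometric = 17.0 - 11.6 = 5.40 kg/kg fuel
Excess air % = (excess / stoich) * 100 = (5.40 / 11.6) * 100 = 46.55%


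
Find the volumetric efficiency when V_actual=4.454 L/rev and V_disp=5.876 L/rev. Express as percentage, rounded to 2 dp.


eta_v = (V_actual / V_disp) * 100
Ratio = 4.454 / 5.876 = 0.7580
eta_v = 0.7580 * 100 = 75.80%


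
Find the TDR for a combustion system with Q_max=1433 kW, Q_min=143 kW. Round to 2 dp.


TDR = Q_max / Q_min
TDR = 1433 / 143 = 10.02


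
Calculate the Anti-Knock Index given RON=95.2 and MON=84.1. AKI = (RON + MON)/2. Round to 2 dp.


AKI = (RON + MON) / 2
AKI = (95.2 + 84.1) / 2
AKI = 179.3 / 2 = 89.65


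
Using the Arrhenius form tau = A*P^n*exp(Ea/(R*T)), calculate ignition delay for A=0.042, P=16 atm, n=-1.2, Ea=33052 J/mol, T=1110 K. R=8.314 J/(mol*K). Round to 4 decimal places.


tau = A * P^n * exp(Ea/(R*T))
P^n = 16^(-1.2) = 0.03589682
Ea/(R*T) = 33052/(8.314*1110) = 3.581498
exp(Ea/(R*T)) = 35.927329
tau = 0.042 * 0.03589682 * 35.927329 = 0.0542 ms


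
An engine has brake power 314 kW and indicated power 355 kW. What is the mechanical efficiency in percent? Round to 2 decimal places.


eta_mech = (BP / IP) * 100
Ratio = 314 / 355 = 0.8845
eta_mech = 0.8845 * 100 = 88.45%


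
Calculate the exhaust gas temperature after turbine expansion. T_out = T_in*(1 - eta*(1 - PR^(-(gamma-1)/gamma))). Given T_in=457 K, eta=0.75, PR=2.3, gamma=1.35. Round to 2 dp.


T_out = T_in * (1 - eta * (1 - PR^(-(gamma-1)/gamma)))
Exponent = -(1.35-1)/1.35 = -0.25925926
PR^exp = 2.3^(-0.25925926) = 0.80578413
Factor = 1 - 0.75*(1 - 0.80578413) = 0.85433810
T_out = 457 * 0.85433810 = 390.43 K


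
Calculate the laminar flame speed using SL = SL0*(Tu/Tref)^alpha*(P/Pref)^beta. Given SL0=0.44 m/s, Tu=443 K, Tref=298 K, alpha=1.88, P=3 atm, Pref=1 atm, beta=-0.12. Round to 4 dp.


SL = SL0 * (Tu/Tref)^alpha * (P/Pref)^beta
T ratio = 443/298 = 1.48657718
(T ratio)^alpha = 1.48657718^1.88 = 2.107232
(P/Pref)^beta = 3^(-0.12) = 0.876487
SL = 0.44 * 2.107232 * 0.876487 = 0.8127 m/s


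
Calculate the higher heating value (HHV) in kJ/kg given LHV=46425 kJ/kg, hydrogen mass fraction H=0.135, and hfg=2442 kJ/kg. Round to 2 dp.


HHV = LHV + hfg * 9 * H
Water addition = 2442 * 9 * 0.135 = 2967.030 kJ/kg
HHV = 46425 + 2967.030 = 49392.03 kJ/kg


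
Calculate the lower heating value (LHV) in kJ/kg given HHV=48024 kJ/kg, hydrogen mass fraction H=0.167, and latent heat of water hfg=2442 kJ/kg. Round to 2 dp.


LHV = HHV - hfg * 9 * H
Water correction = 2442 * 9 * 0.167 = 3670.326 kJ/kg
LHV = 48024 - 3670.326 = 44353.67 kJ/kg


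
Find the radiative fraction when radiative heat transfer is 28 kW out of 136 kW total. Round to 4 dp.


f_rad = Q_rad / Q_total
f_rad = 28 / 136 = 0.2059


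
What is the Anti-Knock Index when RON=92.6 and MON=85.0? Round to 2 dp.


AKI = (RON + MON) / 2
AKI = (92.6 + 85.0) / 2
AKI = 177.6 / 2 = 88.80


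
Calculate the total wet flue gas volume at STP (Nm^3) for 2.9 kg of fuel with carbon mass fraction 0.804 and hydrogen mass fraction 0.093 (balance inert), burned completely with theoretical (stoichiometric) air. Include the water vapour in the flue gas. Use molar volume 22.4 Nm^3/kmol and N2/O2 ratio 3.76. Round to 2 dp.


Per kg fuel: CO2 = (C/12 kmol)*22.4 = (0.804/12)*22.4 = 1.50080 Nm^3
Per kg fuel: H2O = (H/2 kmol)*22.4 = (0.093/2)*22.4 = 1.04160 Nm^3
O2 needed per kg fuel = C/12 + H/4 = 0.804/12 + 0.093/4 = 0.09025000 kmol
Per kg fuel: N2 = O2*3.76*22.4 = 0.09025000*3.76*22.4 = 7.60122 Nm^3
Total per kg = 1.50080 + 1.04160 + 7.60122 = 10.14362 Nm^3
Total = 10.14362 * 2.9 = 29.42 Nm^3


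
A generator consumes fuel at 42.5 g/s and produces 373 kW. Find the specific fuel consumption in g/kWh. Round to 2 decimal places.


SFC = (mf / BP) * 3600
Rate = 42.5 / 373 = 0.113941 g/(s*kW)
SFC = 0.113941 * 3600 = 410.19 g/kWh


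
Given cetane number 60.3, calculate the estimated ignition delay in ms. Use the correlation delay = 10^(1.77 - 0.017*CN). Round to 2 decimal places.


delay = 10^(1.77 - 0.017*CN)
Exponent = 1.77 - 0.017*60.3 = 0.7449
delay = 10^0.7449 = 5.56 ms


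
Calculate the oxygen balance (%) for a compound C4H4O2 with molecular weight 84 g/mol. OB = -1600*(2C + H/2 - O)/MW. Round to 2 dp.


OB = -1600 * (2C + H/2 - O) / MW
Inner = 2*4 + 4/2 - 2 = 8.00
OB = -1600 * 8.00 / 84 = -152.38%


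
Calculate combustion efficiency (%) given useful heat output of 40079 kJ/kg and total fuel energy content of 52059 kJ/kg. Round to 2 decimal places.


Efficiency = (Q_useful / Q_fuel) * 100
Efficiency = (40079 / 52059) * 100
Efficiency = 0.7699 * 100 = 76.99%


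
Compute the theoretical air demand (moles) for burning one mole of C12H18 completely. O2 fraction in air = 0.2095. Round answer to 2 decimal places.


Balanced combustion: C12H18 + 16.5 O2 -> 12 CO2 + 9 H2O
O2 needed = C + H/4 = 12 + 18/4 = 16.50 moles
Air moles = O2 / 0.2095 = 16.50 / 0.2095 = 78.76 moles air


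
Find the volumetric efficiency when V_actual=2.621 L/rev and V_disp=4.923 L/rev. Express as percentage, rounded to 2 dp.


eta_v = (V_actual / V_disp) * 100
Ratio = 2.621 / 4.923 = 0.5324
eta_v = 0.5324 * 100 = 53.24%


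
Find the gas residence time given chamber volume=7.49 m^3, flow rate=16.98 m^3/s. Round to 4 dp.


tau = V / Q_flow
tau = 7.49 / 16.98 = 0.4411 s


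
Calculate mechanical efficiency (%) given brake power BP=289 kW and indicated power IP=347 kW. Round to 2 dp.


eta_mech = (BP / IP) * 100
Ratio = 289 / 347 = 0.8329
eta_mech = 0.8329 * 100 = 83.29%


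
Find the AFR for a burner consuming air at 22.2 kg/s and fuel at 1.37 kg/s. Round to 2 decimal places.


AFR = m_air / m_fuel
AFR = 22.2 / 1.37 = 16.20


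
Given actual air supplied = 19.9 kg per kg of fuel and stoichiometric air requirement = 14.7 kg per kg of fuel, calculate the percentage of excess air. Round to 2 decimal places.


Excess air = actual - stoichiometric = 19.9 - 14.7 = 5.20 kg/kg fuel
Excess air % = (excess / stoich) * 100 = (5.20 / 14.7) * 100 = 35.37%


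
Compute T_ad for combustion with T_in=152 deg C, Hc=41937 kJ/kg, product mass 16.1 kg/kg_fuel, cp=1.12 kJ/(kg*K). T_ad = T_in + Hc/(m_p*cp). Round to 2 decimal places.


T_ad = T_in + Hc / (m_p * cp)
Denominator = 16.1 * 1.12 = 18.0320
Temperature rise = 41937 / 18.0320 = 2325.70 K
T_ad = 152 + 2325.70 = 2477.70 deg C


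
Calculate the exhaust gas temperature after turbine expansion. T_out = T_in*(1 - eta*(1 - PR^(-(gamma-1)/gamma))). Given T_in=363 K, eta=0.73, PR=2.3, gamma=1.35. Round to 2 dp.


T_out = T_in * (1 - eta * (1 - PR^(-(gamma-1)/gamma)))
Exponent = -(1.35-1)/1.35 = -0.25925926
PR^exp = 2.3^(-0.25925926) = 0.80578413
Factor = 1 - 0.73*(1 - 0.80578413) = 0.85822241
T_out = 363 * 0.85822241 = 311.53 K


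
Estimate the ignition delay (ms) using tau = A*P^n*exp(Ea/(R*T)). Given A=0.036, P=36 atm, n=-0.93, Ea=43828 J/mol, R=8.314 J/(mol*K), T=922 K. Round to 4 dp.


tau = A * P^n * exp(Ea/(R*T))
P^n = 36^(-0.93) = 0.03569757
Ea/(R*T) = 43828/(8.314*922) = 5.717560
exp(Ea/(R*T)) = 304.161786
tau = 0.036 * 0.03569757 * 304.161786 = 0.3909 ms


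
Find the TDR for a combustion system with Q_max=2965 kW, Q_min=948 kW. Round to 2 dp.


TDR = Q_max / Q_min
TDR = 2965 / 948 = 3.13


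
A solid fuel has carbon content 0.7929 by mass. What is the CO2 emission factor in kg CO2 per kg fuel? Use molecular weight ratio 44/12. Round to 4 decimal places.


EF = C_frac * (M_CO2 / M_C)
EF = 0.7929 * (44/12)
EF = 0.7929 * 3.666667 = 2.9073 kg_CO2/kg_fuel


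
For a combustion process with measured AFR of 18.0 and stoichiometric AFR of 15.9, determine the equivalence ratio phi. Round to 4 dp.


phi = AFR_stoich / AFR_actual
phi = 15.9 / 18.0 = 0.8833


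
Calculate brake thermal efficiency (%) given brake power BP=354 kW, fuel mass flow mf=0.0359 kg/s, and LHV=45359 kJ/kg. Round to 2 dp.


eta_BTE = (BP / (mf * LHV)) * 100
Denominator = 0.0359 * 45359 = 1628.3881 kW
eta_BTE = (354 / 1628.3881) * 100 = 21.74%


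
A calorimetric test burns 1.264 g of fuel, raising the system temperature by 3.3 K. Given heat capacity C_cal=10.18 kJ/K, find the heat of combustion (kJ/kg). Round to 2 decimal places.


Hc = C_cal * delta_T / m_fuel
Q_released = 10.18 * 3.3 = 33.5940 kJ
m_fuel = 1.264 g = 1.264/1000 kg = 0.001264 kg
Hc = 33.5940 / 0.001264 = 26577.53 kJ/kg


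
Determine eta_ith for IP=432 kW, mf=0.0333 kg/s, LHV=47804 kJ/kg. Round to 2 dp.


eta_ith = (IP / (mf * LHV)) * 100
Denominator = 0.0333 * 47804 = 1591.8732 kW
eta_ith = (432 / 1591.8732) * 100 = 27.14%


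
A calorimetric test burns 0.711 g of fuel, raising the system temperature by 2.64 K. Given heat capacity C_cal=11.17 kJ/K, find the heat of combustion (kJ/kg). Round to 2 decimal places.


Hc = C_cal * delta_T / m_fuel
Q_released = 11.17 * 2.64 = 29.4888 kJ
m_fuel = 0.711 g = 0.711/1000 kg = 0.000711 kg
Hc = 29.4888 / 0.000711 = 41475.11 kJ/kg


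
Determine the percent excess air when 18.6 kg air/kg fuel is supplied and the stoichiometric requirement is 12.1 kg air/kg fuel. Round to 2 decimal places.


Excess air = actual - stoichiometric = 18.6 - 12.1 = 6.50 kg/kg fuel
Excess air % = (excess / stoich) * 100 = (6.50 / 12.1) * 100 = 53.72%


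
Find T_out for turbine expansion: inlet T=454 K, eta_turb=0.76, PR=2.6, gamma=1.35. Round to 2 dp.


T_out = T_in * (1 - eta * (1 - PR^(-(gamma-1)/gamma)))
Exponent = -(1.35-1)/1.35 = -0.25925926
PR^exp = 2.6^(-0.25925926) = 0.78057442
Factor = 1 - 0.76*(1 - 0.78057442) = 0.83323656
T_out = 454 * 0.83323656 = 378.29 K


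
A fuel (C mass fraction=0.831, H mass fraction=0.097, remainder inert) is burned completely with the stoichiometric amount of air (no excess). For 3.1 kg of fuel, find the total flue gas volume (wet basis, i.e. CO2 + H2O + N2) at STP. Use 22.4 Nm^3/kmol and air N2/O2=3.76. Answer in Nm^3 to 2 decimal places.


Per kg fuel: CO2 = (C/12 kmol)*22.4 = (0.831/12)*22.4 = 1.55120 Nm^3
Per kg fuel: H2O = (H/2 kmol)*22.4 = (0.097/2)*22.4 = 1.08640 Nm^3
O2 needed per kg fuel = C/12 + H/4 = 0.831/12 + 0.097/4 = 0.09350000 kmol
Per kg fuel: N2 = O2*3.76*22.4 = 0.09350000*3.76*22.4 = 7.87494 Nm^3
Total per kg = 1.55120 + 1.08640 + 7.87494 = 10.51254 Nm^3
Total = 10.51254 * 3.1 = 32.59 Nm^3


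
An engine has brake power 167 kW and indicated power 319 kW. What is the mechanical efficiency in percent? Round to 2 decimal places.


eta_mech = (BP / IP) * 100
Ratio = 167 / 319 = 0.5235
eta_mech = 0.5235 * 100 = 52.35%


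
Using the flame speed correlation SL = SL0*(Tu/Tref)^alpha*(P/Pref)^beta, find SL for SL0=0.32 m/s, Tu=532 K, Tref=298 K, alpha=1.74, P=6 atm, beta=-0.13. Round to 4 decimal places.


SL = SL0 * (Tu/Tref)^alpha * (P/Pref)^beta
T ratio = 532/298 = 1.78523490
(T ratio)^alpha = 1.78523490^1.74 = 2.741258
(P/Pref)^beta = 6^(-0.13) = 0.792210
SL = 0.32 * 2.741258 * 0.792210 = 0.6949 m/s


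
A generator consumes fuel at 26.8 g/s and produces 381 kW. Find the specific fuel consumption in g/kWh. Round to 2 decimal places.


SFC = (mf / BP) * 3600
Rate = 26.8 / 381 = 0.070341 g/(s*kW)
SFC = 0.070341 * 3600 = 253.23 g/kWh


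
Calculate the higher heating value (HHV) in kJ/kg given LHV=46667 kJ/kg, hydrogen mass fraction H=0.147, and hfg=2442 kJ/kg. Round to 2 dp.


HHV = LHV + hfg * 9 * H
Water addition = 2442 * 9 * 0.147 = 3230.766 kJ/kg
HHV = 46667 + 3230.766 = 49897.77 kJ/kg


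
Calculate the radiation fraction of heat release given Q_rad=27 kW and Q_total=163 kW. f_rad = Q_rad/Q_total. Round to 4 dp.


f_rad = Q_rad / Q_total
f_rad = 27 / 163 = 0.1656


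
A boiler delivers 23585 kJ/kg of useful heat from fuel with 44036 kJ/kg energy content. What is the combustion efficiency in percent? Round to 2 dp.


Efficiency = (Q_useful / Q_fuel) * 100
Efficiency = (23585 / 44036) * 100
Efficiency = 0.5356 * 100 = 53.56%


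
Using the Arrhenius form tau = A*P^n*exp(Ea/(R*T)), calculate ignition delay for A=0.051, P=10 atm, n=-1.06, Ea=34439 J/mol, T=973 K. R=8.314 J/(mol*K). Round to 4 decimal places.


tau = A * P^n * exp(Ea/(R*T))
P^n = 10^(-1.06) = 0.08709636
Ea/(R*T) = 34439/(8.314*973) = 4.257235
exp(Ea/(R*T)) = 70.614498
tau = 0.051 * 0.08709636 * 70.614498 = 0.3137 ms


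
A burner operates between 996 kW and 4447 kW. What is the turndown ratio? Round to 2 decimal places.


TDR = Q_max / Q_min
TDR = 4447 / 996 = 4.46


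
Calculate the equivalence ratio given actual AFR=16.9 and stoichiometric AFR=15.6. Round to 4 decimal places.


phi = AFR_stoich / AFR_actual
phi = 15.6 / 16.9 = 0.9231


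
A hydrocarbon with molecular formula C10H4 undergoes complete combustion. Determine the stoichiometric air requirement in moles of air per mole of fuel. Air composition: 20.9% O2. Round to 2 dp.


Balanced combustion: C10H4 + 11 O2 -> 10 CO2 + 2 H2O
O2 needed = C + H/4 = 10 + 4/4 = 11.00 moles
Air moles = O2 / 0.209 = 11.00 / 0.209 = 52.63 moles air


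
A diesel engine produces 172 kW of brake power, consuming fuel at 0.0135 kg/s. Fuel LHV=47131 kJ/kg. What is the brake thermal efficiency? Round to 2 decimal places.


eta_BTE = (BP / (mf * LHV)) * 100
Denominator = 0.0135 * 47131 = 636.2685 kW
eta_BTE = (172 / 636.2685) * 100 = 27.03%


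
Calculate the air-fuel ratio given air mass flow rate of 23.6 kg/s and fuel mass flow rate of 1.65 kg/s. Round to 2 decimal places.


AFR = m_air / m_fuel
AFR = 23.6 / 1.65 = 14.30


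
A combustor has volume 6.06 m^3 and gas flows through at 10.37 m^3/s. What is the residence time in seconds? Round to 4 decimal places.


tau = V / Q_flow
tau = 6.06 / 10.37 = 0.5844 s


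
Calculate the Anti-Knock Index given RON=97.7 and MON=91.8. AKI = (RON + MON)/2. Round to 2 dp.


AKI = (RON + MON) / 2
AKI = (97.7 + 91.8) / 2
AKI = 189.5 / 2 = 94.75


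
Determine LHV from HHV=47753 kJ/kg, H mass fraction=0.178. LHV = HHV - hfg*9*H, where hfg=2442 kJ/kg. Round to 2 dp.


LHV = HHV - hfg * 9 * H
Water correction = 2442 * 9 * 0.178 = 3912.084 kJ/kg
LHV = 47753 - 3912.084 = 43840.92 kJ/kg


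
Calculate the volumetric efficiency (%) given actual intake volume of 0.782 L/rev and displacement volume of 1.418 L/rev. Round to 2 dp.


eta_v = (V_actual / V_disp) * 100
Ratio = 0.782 / 1.418 = 0.5515
eta_v = 0.5515 * 100 = 55.15%
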